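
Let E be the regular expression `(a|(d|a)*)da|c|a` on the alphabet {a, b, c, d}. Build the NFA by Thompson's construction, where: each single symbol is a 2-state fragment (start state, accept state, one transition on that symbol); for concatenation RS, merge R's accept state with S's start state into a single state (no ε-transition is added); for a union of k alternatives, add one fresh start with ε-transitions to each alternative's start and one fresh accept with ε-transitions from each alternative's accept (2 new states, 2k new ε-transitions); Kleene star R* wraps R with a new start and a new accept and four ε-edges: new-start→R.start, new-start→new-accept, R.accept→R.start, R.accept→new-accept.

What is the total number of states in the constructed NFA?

20

Building bottom-up:
Each of the 7 symbol leaves contributes a 2-state fragment.
  d|a — 6 states
  (d|a)* — 8 states
  a|(d|a)* — 12 states
  (a|(d|a)*)da — 14 states
  (a|(d|a)*)da|c|a — 20 states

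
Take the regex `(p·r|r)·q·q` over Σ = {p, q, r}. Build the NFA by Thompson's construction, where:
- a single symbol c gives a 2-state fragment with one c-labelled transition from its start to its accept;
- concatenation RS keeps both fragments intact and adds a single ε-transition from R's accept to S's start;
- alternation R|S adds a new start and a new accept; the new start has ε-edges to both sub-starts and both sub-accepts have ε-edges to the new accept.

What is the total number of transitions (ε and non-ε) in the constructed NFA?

12

Per subexpression:
Each of the 5 symbol leaves contributes 1 transition (1 symbol, 0 ε).
  p·r — 3 transitions (2 symbol, 1 ε)
  p·r|r — 8 transitions (3 symbol, 5 ε)
  (p·r|r)·q·q — 12 transitions (5 symbol, 7 ε)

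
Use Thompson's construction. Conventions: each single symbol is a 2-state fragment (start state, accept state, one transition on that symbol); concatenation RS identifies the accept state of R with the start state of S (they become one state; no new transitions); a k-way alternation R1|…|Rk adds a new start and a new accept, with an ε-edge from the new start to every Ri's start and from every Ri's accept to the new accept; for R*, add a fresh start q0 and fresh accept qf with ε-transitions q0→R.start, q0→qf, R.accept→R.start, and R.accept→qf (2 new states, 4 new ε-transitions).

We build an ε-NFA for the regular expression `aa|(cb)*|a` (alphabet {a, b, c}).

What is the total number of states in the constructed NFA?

By structural recursion:
Each of the 5 symbol leaves contributes a 2-state fragment.
  aa : 3 states
  cb : 3 states
  (cb)* : 5 states
  aa|(cb)*|a : 12 states

12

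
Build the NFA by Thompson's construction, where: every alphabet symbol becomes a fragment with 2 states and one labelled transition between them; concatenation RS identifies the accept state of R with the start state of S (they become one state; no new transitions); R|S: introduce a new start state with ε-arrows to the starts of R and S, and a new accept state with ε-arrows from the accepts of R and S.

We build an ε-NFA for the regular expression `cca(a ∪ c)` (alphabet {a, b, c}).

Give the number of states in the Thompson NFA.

Per subexpression:
Each of the 5 symbol leaves contributes a 2-state fragment.
  a ∪ c — 6 states
  cca(a ∪ c) — 9 states

9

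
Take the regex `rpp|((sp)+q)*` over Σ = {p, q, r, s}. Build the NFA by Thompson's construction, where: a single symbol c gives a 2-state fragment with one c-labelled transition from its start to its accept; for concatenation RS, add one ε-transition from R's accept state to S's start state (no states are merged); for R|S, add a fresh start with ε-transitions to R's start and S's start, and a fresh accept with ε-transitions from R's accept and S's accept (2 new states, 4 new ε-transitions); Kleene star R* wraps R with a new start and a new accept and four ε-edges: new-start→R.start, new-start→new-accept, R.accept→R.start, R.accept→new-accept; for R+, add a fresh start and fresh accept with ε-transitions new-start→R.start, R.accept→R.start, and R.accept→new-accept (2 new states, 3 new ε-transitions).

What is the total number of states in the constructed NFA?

Per subexpression:
Each of the 6 symbol leaves contributes a 2-state fragment.
  rpp = 6 states
  sp = 4 states
  (sp)+ = 6 states
  (sp)+q = 8 states
  ((sp)+q)* = 10 states
  rpp|((sp)+q)* = 18 states

18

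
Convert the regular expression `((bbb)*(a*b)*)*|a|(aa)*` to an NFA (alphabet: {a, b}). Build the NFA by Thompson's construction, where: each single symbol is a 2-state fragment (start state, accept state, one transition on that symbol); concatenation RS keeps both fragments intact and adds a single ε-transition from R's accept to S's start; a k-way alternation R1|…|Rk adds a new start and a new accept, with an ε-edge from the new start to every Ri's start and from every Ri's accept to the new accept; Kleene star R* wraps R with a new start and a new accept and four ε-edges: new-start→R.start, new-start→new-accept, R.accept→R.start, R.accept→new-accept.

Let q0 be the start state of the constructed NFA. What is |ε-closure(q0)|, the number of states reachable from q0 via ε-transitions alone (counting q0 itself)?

17

Compute the ε-closure size of each fragment's start state recursively; a symbol fragment's start has no outgoing ε-edge, so its closure is just itself (size 1).
  bbb → C equals the left operand's closure size = 1 (its accept is not ε-reachable, so the closure stops there)
  (bbb)* → new start has ε-edges to the inner start and to the new accept, so C = 2 + 1 = 3
  a* → C = 1 (new start) + 1 (body) + 1 (new accept) = 3
  a*b → the left operand accepts ε, so the closure extends into the next operand (via the concat ε-link); C = 3 + 1 = 4
  (a*b)* → C = 1 (new start) + 4 (body) + 1 (new accept) = 6
  (bbb)*(a*b)* → C = 3 + 6 = 9 (closure spills across the concat boundary because the left factor accepts ε)
  ((bbb)*(a*b)*)* → new start has ε-edges to the inner start and to the new accept, so C = 2 + 9 = 11
  aa → same as the first factor's closure: C = 1
  (aa)* → C = 1 (new start) + 1 (body) + 1 (new accept) = 3
  ((bbb)*(a*b)*)*|a|(aa)* → new start ε-reaches every alternative's start; at least one alternative accepts ε, so the union's new accept is reached too: C = 1 + 11 + 1 + 3 + 1 = 17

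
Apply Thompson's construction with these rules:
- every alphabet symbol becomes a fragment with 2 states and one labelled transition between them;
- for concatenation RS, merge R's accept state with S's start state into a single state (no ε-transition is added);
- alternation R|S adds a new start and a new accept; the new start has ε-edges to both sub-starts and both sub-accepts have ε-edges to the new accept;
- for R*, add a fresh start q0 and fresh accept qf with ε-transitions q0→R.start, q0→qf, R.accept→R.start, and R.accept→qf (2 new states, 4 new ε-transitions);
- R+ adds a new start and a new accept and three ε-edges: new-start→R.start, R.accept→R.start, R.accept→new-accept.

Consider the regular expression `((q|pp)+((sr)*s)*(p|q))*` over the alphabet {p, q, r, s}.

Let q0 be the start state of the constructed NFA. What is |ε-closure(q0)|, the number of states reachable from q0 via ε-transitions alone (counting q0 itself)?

Work bottom-up. For each fragment F, track |ε-closure(F.start)| and whether F's accept lies in that closure (i.e. whether F accepts ε). A single-symbol fragment has closure size 1 and does not accept ε.
  pp → same as the first factor's closure: |closure| = 1
  q|pp → |closure| = 1 + 1 + 1 = 3 (the new accept is not ε-reachable since no branch accepts ε)
  (q|pp)+ → new start ε-reaches only the body's start; the new accept needs a symbol first: |closure| = 1 + 3 = 4
  sr → |closure| equals the left operand's closure size = 1 (its accept is not ε-reachable, so the closure stops there)
  (sr)* → new start has ε-edges to the inner start and to the new accept, so |closure| = 2 + 1 = 3
  (sr)*s → |closure| = 3 + (1−1) = 3 (closure spills across the concat boundary because the left factor accepts ε)
  ((sr)*s)* → the star's fresh start ε-reaches both the body's start and the fresh accept: |closure| = 2 + 3 = 5
  p|q → new start ε-reaches every alternative's start; none of them accept ε, so the new accept is not reached: |closure| = 1 + 1 + 1 = 3
  (q|pp)+((sr)*s)*(p|q) → same as the first factor's closure: |closure| = 4
  ((q|pp)+((sr)*s)*(p|q))* → the star's fresh start ε-reaches both the body's start and the fresh accept: |closure| = 2 + 4 = 6

6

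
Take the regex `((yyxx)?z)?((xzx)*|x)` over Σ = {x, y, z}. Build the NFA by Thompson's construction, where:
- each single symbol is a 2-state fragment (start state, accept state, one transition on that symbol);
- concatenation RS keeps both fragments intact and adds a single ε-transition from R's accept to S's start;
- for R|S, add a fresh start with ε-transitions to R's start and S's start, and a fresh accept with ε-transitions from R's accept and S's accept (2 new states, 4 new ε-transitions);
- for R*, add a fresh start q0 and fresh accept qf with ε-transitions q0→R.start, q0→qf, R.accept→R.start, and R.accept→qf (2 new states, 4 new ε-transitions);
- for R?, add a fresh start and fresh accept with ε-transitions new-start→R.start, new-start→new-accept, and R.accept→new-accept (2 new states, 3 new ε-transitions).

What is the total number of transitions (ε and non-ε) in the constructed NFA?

30

Per subexpression:
Each of the 9 symbol leaves contributes 1 transition (1 symbol, 0 ε).
  yyxx → 7 transitions (4 symbol, 3 ε)
  (yyxx)? → 10 transitions (4 symbol, 6 ε)
  (yyxx)?z → 12 transitions (5 symbol, 7 ε)
  ((yyxx)?z)? → 15 transitions (5 symbol, 10 ε)
  xzx → 5 transitions (3 symbol, 2 ε)
  (xzx)* → 9 transitions (3 symbol, 6 ε)
  (xzx)*|x → 14 transitions (4 symbol, 10 ε)
  ((yyxx)?z)?((xzx)*|x) → 30 transitions (9 symbol, 21 ε)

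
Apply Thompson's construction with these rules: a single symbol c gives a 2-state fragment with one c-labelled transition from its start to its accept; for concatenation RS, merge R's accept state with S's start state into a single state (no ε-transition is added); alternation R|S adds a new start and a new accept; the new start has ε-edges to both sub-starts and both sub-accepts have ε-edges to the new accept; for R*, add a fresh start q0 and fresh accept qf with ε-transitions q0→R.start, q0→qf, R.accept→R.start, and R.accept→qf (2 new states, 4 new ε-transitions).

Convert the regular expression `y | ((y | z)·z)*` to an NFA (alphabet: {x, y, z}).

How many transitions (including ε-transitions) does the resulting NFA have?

Building bottom-up:
Each of the 4 symbol leaves contributes 1 transition (1 symbol, 0 ε).
  y | z → 6 transitions (2 symbol, 4 ε)
  (y | z)·z → 7 transitions (3 symbol, 4 ε)
  ((y | z)·z)* → 11 transitions (3 symbol, 8 ε)
  y | ((y | z)·z)* → 16 transitions (4 symbol, 12 ε)

16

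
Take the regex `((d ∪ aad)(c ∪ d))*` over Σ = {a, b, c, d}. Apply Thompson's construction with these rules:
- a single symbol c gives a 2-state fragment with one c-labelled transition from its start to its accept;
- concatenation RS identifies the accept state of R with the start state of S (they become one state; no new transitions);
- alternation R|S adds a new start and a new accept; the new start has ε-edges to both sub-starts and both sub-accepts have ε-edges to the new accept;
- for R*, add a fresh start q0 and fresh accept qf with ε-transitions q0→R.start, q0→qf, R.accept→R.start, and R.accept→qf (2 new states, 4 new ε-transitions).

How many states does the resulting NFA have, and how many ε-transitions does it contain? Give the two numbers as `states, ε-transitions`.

Recursing over subexpressions:
Each of the 6 symbol leaves contributes 2 states and 0 ε-transitions.
  aad — 4 states, 0 ε-transitions
  d ∪ aad — 8 states, 4 ε-transitions
  c ∪ d — 6 states, 4 ε-transitions
  (d ∪ aad)(c ∪ d) — 13 states, 8 ε-transitions
  ((d ∪ aad)(c ∪ d))* — 15 states, 12 ε-transitions

15, 12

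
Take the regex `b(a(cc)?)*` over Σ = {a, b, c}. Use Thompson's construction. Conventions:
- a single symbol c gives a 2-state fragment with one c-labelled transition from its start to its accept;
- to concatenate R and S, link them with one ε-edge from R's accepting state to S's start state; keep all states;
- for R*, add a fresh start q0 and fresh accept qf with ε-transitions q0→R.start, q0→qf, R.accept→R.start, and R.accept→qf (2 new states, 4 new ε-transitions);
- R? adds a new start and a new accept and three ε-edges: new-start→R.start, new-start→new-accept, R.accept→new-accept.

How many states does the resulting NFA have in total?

12

Per subexpression:
Each of the 4 symbol leaves contributes a 2-state fragment.
  cc — 4 states
  (cc)? — 6 states
  a(cc)? — 8 states
  (a(cc)?)* — 10 states
  b(a(cc)?)* — 12 states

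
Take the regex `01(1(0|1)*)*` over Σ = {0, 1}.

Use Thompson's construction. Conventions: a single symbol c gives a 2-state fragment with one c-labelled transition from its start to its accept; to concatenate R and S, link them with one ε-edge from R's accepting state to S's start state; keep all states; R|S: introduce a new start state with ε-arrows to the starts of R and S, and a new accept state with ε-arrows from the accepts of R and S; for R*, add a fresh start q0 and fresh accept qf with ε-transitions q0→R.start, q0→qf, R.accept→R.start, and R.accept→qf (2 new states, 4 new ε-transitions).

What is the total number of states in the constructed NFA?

16

Recursing over subexpressions:
Each of the 5 symbol leaves contributes a 2-state fragment.
  0|1 — 6 states
  (0|1)* — 8 states
  1(0|1)* — 10 states
  (1(0|1)*)* — 12 states
  01(1(0|1)*)* — 16 states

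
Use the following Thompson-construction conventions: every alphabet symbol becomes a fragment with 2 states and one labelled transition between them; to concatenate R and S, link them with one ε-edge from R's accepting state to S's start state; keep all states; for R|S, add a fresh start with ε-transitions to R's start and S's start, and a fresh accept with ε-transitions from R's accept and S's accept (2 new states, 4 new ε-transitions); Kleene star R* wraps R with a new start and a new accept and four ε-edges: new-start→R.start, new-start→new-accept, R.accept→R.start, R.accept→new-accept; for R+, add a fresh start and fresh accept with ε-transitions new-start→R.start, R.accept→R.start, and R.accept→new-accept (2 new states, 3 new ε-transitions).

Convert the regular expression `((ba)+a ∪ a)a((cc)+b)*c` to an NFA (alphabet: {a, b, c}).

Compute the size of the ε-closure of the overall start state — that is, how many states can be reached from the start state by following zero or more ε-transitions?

Work bottom-up. For each fragment F, track |ε-closure(F.start)| and whether F's accept lies in that closure (i.e. whether F accepts ε). A single-symbol fragment has closure size 1 and does not accept ε.
  ba → |closure| equals the left operand's closure size = 1 (its accept is not ε-reachable, so the closure stops there)
  (ba)+ → |closure| = 1 + 1 = 2 (the body doesn't accept ε, so the new accept is not reached)
  (ba)+a → same as the first factor's closure: |closure| = 2
  (ba)+a ∪ a → new start ε-reaches every alternative's start; none of them accept ε, so the new accept is not reached: |closure| = 1 + 2 + 1 = 4
  cc → same as the first factor's closure: |closure| = 1
  (cc)+ → |closure| = 1 + 1 = 2 (the body doesn't accept ε, so the new accept is not reached)
  (cc)+b → same as the first factor's closure: |closure| = 2
  ((cc)+b)* → the star's fresh start ε-reaches both the body's start and the fresh accept: |closure| = 2 + 2 = 4
  ((ba)+a ∪ a)a((cc)+b)*c → same as the first factor's closure: |closure| = 4

4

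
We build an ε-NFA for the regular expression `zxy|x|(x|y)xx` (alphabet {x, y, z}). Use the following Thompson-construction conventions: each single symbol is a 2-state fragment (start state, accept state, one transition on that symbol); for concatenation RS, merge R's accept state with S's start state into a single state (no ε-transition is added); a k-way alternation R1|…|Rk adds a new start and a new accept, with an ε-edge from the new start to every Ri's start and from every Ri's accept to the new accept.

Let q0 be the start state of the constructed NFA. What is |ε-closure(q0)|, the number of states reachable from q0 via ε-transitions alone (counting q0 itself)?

6

Work bottom-up. For each fragment F, track |ε-closure(F.start)| and whether F's accept lies in that closure (i.e. whether F accepts ε). A single-symbol fragment has closure size 1 and does not accept ε.
  zxy : |closure| equals the left operand's closure size = 1 (its accept is not ε-reachable, so the closure stops there)
  x|y : |closure| = 1 + 1 + 1 = 3 (the new accept is not ε-reachable since no branch accepts ε)
  (x|y)xx : same as the first factor's closure: |closure| = 3
  zxy|x|(x|y)xx : |closure| = 1 + 1 + 1 + 3 = 6 (the new accept is not ε-reachable since no branch accepts ε)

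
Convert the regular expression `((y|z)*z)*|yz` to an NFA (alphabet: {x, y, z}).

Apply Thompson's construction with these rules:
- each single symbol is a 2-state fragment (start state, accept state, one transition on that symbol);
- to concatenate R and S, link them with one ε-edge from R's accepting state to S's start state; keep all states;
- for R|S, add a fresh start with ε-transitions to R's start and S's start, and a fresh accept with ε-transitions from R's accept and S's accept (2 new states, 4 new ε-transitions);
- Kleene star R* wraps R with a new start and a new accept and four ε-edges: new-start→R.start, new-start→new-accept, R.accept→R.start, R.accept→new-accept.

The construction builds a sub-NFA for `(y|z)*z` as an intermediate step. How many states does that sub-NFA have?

10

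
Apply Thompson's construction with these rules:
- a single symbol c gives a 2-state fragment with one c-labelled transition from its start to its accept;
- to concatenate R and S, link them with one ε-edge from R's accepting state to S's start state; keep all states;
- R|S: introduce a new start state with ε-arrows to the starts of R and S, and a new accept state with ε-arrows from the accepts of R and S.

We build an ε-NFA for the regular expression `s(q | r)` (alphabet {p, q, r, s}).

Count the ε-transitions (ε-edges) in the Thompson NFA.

Recursing over subexpressions:
Each of the 3 symbol leaves contributes 0 ε-transitions.
  q | r = 4 ε-transitions
  s(q | r) = 5 ε-transitions

5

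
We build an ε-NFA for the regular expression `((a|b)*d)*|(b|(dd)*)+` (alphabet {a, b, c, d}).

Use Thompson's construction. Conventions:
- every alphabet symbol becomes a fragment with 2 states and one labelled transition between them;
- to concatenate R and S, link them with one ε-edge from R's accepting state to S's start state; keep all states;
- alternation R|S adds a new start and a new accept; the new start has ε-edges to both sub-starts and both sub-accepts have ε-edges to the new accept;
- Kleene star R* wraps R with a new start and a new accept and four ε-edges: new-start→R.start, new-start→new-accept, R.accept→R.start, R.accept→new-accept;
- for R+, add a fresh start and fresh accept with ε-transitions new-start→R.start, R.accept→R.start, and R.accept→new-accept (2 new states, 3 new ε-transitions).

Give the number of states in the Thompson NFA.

26

Building bottom-up:
Each of the 6 symbol leaves contributes a 2-state fragment.
  a|b = 6 states
  (a|b)* = 8 states
  (a|b)*d = 10 states
  ((a|b)*d)* = 12 states
  dd = 4 states
  (dd)* = 6 states
  b|(dd)* = 10 states
  (b|(dd)*)+ = 12 states
  ((a|b)*d)*|(b|(dd)*)+ = 26 states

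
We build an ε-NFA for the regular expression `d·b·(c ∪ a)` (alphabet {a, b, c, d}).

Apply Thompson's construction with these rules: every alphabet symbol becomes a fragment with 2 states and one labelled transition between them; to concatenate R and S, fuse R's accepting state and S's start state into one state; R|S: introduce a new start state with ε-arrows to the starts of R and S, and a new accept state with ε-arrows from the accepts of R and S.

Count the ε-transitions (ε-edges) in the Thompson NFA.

Building bottom-up:
Each of the 4 symbol leaves contributes 0 ε-transitions.
  c ∪ a → 4 ε-transitions
  d·b·(c ∪ a) → 4 ε-transitions

4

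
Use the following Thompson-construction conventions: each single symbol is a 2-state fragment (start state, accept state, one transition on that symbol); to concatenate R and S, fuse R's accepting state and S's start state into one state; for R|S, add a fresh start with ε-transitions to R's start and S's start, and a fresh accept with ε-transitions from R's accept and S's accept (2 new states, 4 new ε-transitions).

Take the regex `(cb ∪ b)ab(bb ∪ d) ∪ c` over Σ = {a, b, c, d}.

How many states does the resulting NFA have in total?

19

By structural recursion:
Each of the 9 symbol leaves contributes a 2-state fragment.
  cb = 3 states
  cb ∪ b = 7 states
  bb = 3 states
  bb ∪ d = 7 states
  (cb ∪ b)ab(bb ∪ d) = 15 states
  (cb ∪ b)ab(bb ∪ d) ∪ c = 19 states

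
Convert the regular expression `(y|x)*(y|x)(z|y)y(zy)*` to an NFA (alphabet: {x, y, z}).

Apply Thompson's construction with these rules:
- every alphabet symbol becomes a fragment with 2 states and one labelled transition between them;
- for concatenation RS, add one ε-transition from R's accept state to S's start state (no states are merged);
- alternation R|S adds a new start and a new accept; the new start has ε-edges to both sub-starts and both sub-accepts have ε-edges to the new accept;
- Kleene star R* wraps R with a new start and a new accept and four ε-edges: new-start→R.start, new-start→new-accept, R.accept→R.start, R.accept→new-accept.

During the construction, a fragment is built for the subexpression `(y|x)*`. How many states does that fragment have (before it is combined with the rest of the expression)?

8

Fragment for `(y|x)*`:
Each of the 2 symbol leaves contributes a 2-state fragment.
  y|x — 6 states
  (y|x)* — 8 states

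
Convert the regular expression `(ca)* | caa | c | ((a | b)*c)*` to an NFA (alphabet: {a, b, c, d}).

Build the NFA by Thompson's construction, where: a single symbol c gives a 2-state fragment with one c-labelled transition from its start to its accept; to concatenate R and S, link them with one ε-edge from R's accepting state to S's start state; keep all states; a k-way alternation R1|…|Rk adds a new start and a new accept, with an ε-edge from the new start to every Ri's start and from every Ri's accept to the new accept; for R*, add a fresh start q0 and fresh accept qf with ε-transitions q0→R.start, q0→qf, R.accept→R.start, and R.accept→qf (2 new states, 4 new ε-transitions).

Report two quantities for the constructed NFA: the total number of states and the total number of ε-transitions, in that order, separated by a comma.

Recursing over subexpressions:
Each of the 9 symbol leaves contributes 2 states and 0 ε-transitions.
  ca = 4 states, 1 ε-transition
  (ca)* = 6 states, 5 ε-transitions
  caa = 6 states, 2 ε-transitions
  a | b = 6 states, 4 ε-transitions
  (a | b)* = 8 states, 8 ε-transitions
  (a | b)*c = 10 states, 9 ε-transitions
  ((a | b)*c)* = 12 states, 13 ε-transitions
  (ca)* | caa | c | ((a | b)*c)* = 28 states, 28 ε-transitions

28, 28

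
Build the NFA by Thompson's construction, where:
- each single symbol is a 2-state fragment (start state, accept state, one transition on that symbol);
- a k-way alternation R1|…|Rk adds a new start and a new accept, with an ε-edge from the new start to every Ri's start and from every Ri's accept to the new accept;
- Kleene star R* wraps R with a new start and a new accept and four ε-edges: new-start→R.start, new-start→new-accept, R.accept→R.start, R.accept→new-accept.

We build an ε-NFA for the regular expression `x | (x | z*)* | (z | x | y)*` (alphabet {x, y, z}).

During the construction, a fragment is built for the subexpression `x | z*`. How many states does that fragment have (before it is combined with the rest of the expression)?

8

Fragment for `x | z*`:
Each of the 2 symbol leaves contributes a 2-state fragment.
  z* : 4 states
  x | z* : 8 states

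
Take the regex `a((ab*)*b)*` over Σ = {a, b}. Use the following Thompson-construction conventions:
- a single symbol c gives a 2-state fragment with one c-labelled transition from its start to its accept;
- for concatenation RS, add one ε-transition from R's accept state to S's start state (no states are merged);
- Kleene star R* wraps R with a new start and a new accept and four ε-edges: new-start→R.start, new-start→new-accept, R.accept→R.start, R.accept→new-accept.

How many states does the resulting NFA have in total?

Building bottom-up:
Each of the 4 symbol leaves contributes a 2-state fragment.
  b* = 4 states
  ab* = 6 states
  (ab*)* = 8 states
  (ab*)*b = 10 states
  ((ab*)*b)* = 12 states
  a((ab*)*b)* = 14 states

14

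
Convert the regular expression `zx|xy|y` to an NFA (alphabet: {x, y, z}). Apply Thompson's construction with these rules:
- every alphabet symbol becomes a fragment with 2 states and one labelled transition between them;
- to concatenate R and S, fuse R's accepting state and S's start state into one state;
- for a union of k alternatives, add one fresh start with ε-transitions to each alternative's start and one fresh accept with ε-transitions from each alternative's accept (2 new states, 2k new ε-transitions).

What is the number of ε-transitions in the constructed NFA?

6

By structural recursion:
Each of the 5 symbol leaves contributes 0 ε-transitions.
  zx — 0 ε-transitions
  xy — 0 ε-transitions
  zx|xy|y — 6 ε-transitions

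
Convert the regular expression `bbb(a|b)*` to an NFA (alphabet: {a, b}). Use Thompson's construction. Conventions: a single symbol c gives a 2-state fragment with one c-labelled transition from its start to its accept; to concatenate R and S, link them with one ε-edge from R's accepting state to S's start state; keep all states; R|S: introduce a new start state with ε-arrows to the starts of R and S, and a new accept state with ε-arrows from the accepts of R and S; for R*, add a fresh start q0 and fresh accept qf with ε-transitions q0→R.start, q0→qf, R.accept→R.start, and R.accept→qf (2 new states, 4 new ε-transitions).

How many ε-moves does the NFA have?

11

By structural recursion:
Each of the 5 symbol leaves contributes 0 ε-transitions.
  a|b — 4 ε-transitions
  (a|b)* — 8 ε-transitions
  bbb(a|b)* — 11 ε-transitions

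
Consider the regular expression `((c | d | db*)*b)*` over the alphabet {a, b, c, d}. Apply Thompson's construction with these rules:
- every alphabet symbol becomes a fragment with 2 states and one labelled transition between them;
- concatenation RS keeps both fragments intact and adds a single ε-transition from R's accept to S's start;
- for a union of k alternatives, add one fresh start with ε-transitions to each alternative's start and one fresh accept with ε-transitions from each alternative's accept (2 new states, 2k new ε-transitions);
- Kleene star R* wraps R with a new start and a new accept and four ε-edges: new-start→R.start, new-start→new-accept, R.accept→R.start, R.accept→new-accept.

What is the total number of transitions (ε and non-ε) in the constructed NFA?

25

Bottom-up over the parse tree:
Each of the 5 symbol leaves contributes 1 transition (1 symbol, 0 ε).
  b* → 5 transitions (1 symbol, 4 ε)
  db* → 7 transitions (2 symbol, 5 ε)
  c | d | db* → 15 transitions (4 symbol, 11 ε)
  (c | d | db*)* → 19 transitions (4 symbol, 15 ε)
  (c | d | db*)*b → 21 transitions (5 symbol, 16 ε)
  ((c | d | db*)*b)* → 25 transitions (5 symbol, 20 ε)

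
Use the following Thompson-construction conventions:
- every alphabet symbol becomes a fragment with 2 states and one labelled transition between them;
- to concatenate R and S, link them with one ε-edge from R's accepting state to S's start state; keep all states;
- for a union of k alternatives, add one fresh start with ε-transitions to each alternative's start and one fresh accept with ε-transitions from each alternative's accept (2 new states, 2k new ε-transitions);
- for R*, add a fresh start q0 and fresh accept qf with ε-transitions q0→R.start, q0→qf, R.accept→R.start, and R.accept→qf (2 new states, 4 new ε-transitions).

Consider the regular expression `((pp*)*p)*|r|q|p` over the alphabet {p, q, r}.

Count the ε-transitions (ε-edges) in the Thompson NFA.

Bottom-up over the parse tree:
Each of the 6 symbol leaves contributes 0 ε-transitions.
  p* = 4 ε-transitions
  pp* = 5 ε-transitions
  (pp*)* = 9 ε-transitions
  (pp*)*p = 10 ε-transitions
  ((pp*)*p)* = 14 ε-transitions
  ((pp*)*p)*|r|q|p = 22 ε-transitions

22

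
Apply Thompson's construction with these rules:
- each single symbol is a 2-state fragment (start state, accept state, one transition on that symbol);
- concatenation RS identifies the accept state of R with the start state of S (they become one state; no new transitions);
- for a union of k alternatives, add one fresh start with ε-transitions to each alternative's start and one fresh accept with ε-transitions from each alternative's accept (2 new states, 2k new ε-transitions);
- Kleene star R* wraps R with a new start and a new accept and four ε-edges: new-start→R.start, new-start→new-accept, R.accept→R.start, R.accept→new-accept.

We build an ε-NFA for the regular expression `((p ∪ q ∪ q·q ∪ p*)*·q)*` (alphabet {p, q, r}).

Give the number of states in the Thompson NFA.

Building bottom-up:
Each of the 6 symbol leaves contributes a 2-state fragment.
  q·q → 3 states
  p* → 4 states
  p ∪ q ∪ q·q ∪ p* → 13 states
  (p ∪ q ∪ q·q ∪ p*)* → 15 states
  (p ∪ q ∪ q·q ∪ p*)*·q → 16 states
  ((p ∪ q ∪ q·q ∪ p*)*·q)* → 18 states

18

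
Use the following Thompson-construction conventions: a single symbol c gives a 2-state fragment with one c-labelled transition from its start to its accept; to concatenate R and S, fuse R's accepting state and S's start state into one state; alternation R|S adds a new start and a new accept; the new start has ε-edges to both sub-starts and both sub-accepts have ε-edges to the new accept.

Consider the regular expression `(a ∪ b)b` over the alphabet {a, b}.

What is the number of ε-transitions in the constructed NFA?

4

Bottom-up over the parse tree:
Each of the 3 symbol leaves contributes 0 ε-transitions.
  a ∪ b : 4 ε-transitions
  (a ∪ b)b : 4 ε-transitions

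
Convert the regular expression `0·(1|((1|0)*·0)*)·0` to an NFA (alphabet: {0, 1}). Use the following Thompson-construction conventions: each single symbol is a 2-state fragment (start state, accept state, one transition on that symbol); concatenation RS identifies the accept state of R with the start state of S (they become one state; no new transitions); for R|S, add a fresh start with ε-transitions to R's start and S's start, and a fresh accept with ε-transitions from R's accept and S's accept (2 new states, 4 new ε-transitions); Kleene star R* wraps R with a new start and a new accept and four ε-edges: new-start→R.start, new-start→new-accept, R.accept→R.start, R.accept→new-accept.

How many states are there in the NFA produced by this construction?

By structural recursion:
Each of the 6 symbol leaves contributes a 2-state fragment.
  1|0 : 6 states
  (1|0)* : 8 states
  (1|0)*·0 : 9 states
  ((1|0)*·0)* : 11 states
  1|((1|0)*·0)* : 15 states
  0·(1|((1|0)*·0)*)·0 : 17 states

17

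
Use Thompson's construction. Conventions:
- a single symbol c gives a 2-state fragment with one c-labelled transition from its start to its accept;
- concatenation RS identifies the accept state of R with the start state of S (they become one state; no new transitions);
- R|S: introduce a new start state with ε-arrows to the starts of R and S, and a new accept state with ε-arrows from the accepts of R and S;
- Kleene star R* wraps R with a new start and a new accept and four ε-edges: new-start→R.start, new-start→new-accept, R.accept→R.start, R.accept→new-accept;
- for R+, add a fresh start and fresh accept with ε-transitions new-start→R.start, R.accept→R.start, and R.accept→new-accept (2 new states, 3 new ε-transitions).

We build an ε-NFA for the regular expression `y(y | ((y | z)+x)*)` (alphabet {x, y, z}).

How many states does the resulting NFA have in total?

Per subexpression:
Each of the 5 symbol leaves contributes a 2-state fragment.
  y | z : 6 states
  (y | z)+ : 8 states
  (y | z)+x : 9 states
  ((y | z)+x)* : 11 states
  y | ((y | z)+x)* : 15 states
  y(y | ((y | z)+x)*) : 16 states

16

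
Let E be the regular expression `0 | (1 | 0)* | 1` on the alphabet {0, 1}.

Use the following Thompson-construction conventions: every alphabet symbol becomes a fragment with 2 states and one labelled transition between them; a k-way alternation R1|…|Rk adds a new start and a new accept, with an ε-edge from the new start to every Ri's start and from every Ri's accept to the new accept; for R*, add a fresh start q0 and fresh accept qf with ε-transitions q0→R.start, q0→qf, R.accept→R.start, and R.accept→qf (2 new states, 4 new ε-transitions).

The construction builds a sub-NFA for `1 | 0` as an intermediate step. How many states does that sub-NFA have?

6

Fragment for `1 | 0`:
Each of the 2 symbol leaves contributes a 2-state fragment.
  1 | 0 — 6 states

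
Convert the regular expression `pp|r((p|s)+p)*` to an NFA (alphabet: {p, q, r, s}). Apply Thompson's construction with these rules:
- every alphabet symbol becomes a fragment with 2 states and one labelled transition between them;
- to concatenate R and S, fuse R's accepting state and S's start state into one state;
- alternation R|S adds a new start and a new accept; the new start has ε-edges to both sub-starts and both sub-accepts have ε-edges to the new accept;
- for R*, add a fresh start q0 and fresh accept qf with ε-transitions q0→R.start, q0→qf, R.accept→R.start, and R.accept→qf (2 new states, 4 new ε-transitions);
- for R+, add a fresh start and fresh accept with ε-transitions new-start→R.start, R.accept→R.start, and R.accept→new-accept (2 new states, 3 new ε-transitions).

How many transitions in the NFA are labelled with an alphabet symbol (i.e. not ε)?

6

Recursing over subexpressions:
Each of the 6 symbol leaves contributes exactly 1 symbol transition.
  pp : 2 symbol transitions
  p|s : 2 symbol transitions
  (p|s)+ : 2 symbol transitions
  (p|s)+p : 3 symbol transitions
  ((p|s)+p)* : 3 symbol transitions
  r((p|s)+p)* : 4 symbol transitions
  pp|r((p|s)+p)* : 6 symbol transitions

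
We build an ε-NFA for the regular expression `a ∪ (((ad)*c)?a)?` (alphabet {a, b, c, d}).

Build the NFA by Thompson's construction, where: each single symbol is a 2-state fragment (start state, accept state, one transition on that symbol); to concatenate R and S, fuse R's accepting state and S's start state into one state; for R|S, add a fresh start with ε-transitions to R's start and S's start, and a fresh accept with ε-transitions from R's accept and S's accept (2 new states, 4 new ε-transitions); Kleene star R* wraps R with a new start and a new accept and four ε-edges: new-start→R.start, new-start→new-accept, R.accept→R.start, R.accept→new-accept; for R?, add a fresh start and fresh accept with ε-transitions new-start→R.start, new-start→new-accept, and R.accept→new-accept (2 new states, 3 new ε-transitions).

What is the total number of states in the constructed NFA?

Bottom-up over the parse tree:
Each of the 5 symbol leaves contributes a 2-state fragment.
  ad = 3 states
  (ad)* = 5 states
  (ad)*c = 6 states
  ((ad)*c)? = 8 states
  ((ad)*c)?a = 9 states
  (((ad)*c)?a)? = 11 states
  a ∪ (((ad)*c)?a)? = 15 states

15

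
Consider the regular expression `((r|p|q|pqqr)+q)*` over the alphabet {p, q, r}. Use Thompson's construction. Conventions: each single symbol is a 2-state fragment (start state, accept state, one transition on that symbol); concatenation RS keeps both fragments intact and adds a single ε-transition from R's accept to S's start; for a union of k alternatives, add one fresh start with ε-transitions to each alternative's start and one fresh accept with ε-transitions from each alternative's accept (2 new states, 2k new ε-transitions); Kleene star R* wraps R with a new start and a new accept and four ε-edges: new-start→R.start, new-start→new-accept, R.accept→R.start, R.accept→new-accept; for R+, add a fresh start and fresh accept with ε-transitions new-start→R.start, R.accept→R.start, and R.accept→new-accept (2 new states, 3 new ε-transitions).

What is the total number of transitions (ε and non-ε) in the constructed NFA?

27

Bottom-up over the parse tree:
Each of the 8 symbol leaves contributes 1 transition (1 symbol, 0 ε).
  pqqr → 7 transitions (4 symbol, 3 ε)
  r|p|q|pqqr → 18 transitions (7 symbol, 11 ε)
  (r|p|q|pqqr)+ → 21 transitions (7 symbol, 14 ε)
  (r|p|q|pqqr)+q → 23 transitions (8 symbol, 15 ε)
  ((r|p|q|pqqr)+q)* → 27 transitions (8 symbol, 19 ε)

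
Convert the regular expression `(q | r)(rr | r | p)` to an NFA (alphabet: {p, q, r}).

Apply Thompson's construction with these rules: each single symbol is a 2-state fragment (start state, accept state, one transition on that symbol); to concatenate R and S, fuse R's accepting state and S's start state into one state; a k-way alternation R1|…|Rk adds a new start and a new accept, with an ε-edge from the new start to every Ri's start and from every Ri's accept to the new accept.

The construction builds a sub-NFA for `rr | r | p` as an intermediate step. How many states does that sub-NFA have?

Fragment for `rr | r | p`:
Each of the 4 symbol leaves contributes a 2-state fragment.
  rr → 3 states
  rr | r | p → 9 states

9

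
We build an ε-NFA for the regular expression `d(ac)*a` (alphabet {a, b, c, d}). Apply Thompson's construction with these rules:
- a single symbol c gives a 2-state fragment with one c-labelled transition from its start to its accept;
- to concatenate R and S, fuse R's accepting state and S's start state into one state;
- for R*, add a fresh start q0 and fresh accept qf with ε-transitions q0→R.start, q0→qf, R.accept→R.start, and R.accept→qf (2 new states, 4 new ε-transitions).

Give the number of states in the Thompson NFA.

7

Building bottom-up:
Each of the 4 symbol leaves contributes a 2-state fragment.
  ac = 3 states
  (ac)* = 5 states
  d(ac)*a = 7 states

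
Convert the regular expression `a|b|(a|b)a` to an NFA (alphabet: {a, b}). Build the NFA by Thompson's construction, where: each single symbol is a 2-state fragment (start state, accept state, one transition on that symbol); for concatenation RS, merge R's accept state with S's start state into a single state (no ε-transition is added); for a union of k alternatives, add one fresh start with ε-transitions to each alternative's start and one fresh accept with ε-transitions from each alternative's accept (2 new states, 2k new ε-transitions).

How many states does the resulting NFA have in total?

By structural recursion:
Each of the 5 symbol leaves contributes a 2-state fragment.
  a|b → 6 states
  (a|b)a → 7 states
  a|b|(a|b)a → 13 states

13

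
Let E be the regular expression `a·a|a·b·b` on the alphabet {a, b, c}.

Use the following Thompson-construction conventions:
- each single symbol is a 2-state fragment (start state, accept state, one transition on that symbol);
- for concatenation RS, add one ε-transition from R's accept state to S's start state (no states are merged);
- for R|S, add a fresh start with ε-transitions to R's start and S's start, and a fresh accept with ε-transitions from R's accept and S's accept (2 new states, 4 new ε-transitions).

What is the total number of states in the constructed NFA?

12

By structural recursion:
Each of the 5 symbol leaves contributes a 2-state fragment.
  a·a — 4 states
  a·b·b — 6 states
  a·a|a·b·b — 12 states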